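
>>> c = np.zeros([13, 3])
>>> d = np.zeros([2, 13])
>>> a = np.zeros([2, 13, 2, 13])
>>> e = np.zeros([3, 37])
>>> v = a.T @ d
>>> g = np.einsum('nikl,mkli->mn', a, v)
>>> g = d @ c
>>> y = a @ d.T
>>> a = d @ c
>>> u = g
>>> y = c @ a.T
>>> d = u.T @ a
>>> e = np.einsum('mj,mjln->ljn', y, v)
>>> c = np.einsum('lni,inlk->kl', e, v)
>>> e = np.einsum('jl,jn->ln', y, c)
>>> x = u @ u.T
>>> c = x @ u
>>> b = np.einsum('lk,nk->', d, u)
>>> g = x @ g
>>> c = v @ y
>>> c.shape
(13, 2, 13, 2)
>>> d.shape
(3, 3)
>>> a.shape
(2, 3)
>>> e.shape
(2, 13)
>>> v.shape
(13, 2, 13, 13)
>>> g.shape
(2, 3)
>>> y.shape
(13, 2)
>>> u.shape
(2, 3)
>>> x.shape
(2, 2)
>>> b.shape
()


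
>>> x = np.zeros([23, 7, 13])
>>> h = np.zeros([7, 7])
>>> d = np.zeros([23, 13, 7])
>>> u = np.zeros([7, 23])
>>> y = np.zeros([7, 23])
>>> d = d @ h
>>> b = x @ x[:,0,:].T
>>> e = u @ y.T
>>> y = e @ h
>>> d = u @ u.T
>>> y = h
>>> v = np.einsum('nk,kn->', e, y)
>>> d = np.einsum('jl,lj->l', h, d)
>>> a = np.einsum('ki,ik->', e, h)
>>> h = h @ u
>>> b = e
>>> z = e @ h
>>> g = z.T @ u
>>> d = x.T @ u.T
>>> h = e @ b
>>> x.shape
(23, 7, 13)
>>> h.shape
(7, 7)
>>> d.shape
(13, 7, 7)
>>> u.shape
(7, 23)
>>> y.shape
(7, 7)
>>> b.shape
(7, 7)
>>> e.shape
(7, 7)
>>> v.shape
()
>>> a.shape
()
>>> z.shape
(7, 23)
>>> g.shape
(23, 23)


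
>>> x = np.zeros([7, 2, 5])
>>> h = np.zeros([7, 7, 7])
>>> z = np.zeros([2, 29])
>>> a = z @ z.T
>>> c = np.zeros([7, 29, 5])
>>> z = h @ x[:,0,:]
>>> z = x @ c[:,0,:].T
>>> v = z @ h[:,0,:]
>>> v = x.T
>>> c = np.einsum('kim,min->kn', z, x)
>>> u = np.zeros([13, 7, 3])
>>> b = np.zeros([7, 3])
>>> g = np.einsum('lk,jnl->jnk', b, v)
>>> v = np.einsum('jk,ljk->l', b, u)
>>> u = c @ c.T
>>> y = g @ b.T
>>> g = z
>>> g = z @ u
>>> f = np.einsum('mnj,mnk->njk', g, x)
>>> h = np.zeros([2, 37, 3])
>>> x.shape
(7, 2, 5)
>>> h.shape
(2, 37, 3)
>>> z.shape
(7, 2, 7)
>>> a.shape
(2, 2)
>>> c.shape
(7, 5)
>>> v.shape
(13,)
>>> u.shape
(7, 7)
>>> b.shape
(7, 3)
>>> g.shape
(7, 2, 7)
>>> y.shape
(5, 2, 7)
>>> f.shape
(2, 7, 5)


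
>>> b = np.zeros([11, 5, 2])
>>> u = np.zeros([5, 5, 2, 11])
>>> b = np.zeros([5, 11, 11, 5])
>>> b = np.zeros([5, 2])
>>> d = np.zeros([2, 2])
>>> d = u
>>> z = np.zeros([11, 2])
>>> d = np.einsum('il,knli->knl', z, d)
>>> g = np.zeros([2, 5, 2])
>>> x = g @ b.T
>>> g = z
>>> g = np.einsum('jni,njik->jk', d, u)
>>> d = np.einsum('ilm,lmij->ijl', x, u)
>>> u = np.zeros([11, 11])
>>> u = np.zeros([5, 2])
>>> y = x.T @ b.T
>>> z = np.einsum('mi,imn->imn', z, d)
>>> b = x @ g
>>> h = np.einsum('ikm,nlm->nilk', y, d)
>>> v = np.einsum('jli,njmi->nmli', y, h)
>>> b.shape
(2, 5, 11)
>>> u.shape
(5, 2)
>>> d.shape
(2, 11, 5)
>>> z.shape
(2, 11, 5)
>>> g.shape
(5, 11)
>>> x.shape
(2, 5, 5)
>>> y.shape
(5, 5, 5)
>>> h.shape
(2, 5, 11, 5)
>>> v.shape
(2, 11, 5, 5)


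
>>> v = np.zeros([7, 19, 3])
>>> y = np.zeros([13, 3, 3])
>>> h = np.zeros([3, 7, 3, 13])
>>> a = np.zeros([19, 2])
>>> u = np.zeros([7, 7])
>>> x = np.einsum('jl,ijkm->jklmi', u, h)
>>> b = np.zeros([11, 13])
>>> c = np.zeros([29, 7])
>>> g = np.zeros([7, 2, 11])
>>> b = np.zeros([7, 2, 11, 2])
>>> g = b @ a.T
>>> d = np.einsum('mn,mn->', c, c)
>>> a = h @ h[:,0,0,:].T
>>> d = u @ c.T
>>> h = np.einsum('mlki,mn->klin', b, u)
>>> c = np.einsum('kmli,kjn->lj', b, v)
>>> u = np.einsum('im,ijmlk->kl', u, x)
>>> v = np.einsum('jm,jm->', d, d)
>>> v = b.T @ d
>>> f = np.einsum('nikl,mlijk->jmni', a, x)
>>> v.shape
(2, 11, 2, 29)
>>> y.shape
(13, 3, 3)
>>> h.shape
(11, 2, 2, 7)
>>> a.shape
(3, 7, 3, 3)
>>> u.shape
(3, 13)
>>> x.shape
(7, 3, 7, 13, 3)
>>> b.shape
(7, 2, 11, 2)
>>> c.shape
(11, 19)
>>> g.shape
(7, 2, 11, 19)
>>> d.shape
(7, 29)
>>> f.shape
(13, 7, 3, 7)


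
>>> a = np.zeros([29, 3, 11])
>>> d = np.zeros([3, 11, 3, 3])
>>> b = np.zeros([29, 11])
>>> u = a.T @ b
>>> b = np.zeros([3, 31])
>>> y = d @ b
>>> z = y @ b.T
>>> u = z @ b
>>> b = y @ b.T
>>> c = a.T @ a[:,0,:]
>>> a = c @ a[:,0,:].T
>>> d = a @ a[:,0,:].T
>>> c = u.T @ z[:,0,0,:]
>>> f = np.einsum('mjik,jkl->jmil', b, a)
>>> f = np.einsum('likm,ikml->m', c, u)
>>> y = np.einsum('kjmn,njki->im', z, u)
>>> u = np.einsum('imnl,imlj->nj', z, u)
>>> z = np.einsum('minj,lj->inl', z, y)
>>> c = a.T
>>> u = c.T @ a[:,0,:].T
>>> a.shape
(11, 3, 29)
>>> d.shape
(11, 3, 11)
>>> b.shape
(3, 11, 3, 3)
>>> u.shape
(11, 3, 11)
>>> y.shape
(31, 3)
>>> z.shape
(11, 3, 31)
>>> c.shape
(29, 3, 11)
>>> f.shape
(3,)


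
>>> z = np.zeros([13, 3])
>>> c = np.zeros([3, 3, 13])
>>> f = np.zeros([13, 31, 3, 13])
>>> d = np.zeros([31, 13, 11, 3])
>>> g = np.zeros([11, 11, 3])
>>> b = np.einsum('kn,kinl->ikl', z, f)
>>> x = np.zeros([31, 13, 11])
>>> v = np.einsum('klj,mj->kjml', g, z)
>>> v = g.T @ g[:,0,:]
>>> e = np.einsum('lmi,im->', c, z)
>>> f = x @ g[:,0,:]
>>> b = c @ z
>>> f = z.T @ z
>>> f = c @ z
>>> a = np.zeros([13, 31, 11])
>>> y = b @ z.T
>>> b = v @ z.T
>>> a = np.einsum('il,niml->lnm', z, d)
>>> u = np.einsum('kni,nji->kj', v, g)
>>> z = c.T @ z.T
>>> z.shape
(13, 3, 13)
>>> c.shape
(3, 3, 13)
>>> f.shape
(3, 3, 3)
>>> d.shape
(31, 13, 11, 3)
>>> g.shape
(11, 11, 3)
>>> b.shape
(3, 11, 13)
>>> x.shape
(31, 13, 11)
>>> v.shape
(3, 11, 3)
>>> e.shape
()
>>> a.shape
(3, 31, 11)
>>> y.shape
(3, 3, 13)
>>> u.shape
(3, 11)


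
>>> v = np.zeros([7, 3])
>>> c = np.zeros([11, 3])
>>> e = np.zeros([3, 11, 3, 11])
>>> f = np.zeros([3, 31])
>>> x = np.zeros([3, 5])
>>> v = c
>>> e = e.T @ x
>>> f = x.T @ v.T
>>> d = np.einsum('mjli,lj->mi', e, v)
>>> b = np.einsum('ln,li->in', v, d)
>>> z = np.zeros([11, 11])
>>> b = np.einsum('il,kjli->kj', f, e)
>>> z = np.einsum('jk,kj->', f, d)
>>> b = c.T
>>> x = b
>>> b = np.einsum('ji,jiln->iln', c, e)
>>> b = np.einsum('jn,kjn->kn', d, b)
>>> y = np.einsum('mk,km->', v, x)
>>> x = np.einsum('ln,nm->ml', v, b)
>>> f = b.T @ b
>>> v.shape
(11, 3)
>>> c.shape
(11, 3)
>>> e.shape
(11, 3, 11, 5)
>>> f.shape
(5, 5)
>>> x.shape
(5, 11)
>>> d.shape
(11, 5)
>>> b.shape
(3, 5)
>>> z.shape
()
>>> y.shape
()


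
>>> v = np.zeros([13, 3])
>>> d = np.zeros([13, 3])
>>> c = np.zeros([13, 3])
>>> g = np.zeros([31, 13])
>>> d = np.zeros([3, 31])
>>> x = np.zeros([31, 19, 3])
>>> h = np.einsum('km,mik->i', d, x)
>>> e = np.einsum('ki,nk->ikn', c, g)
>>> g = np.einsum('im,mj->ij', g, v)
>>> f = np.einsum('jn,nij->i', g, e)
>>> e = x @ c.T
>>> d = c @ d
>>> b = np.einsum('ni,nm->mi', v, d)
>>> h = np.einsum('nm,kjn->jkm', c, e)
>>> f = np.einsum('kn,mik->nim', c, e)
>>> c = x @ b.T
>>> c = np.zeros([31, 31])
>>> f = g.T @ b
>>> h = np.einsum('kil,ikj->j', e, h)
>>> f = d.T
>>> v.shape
(13, 3)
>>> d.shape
(13, 31)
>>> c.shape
(31, 31)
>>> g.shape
(31, 3)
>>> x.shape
(31, 19, 3)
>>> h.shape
(3,)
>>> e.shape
(31, 19, 13)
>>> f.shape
(31, 13)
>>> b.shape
(31, 3)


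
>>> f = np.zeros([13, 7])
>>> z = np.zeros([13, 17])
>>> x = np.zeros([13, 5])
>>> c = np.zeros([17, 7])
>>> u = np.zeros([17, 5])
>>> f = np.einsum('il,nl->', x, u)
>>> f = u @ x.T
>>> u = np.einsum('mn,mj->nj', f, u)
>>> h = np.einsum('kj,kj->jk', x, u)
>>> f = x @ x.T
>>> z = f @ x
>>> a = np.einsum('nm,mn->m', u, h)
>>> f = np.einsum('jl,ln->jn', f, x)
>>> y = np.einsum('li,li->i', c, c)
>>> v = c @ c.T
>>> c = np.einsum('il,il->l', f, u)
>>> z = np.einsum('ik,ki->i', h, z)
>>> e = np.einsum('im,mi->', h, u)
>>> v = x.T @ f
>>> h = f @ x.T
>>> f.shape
(13, 5)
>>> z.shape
(5,)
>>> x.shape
(13, 5)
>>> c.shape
(5,)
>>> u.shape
(13, 5)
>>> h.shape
(13, 13)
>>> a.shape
(5,)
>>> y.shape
(7,)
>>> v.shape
(5, 5)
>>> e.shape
()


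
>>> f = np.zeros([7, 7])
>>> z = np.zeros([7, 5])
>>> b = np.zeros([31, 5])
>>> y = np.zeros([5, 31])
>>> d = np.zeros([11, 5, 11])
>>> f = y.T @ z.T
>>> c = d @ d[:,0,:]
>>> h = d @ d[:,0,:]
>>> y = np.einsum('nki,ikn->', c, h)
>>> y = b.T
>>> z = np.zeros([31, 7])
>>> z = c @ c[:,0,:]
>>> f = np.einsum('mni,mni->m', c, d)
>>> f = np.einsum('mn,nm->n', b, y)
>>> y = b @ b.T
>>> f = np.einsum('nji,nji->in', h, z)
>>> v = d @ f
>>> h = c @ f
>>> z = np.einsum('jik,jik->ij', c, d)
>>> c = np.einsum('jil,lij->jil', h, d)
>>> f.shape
(11, 11)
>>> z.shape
(5, 11)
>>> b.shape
(31, 5)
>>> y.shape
(31, 31)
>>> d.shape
(11, 5, 11)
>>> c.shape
(11, 5, 11)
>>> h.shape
(11, 5, 11)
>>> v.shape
(11, 5, 11)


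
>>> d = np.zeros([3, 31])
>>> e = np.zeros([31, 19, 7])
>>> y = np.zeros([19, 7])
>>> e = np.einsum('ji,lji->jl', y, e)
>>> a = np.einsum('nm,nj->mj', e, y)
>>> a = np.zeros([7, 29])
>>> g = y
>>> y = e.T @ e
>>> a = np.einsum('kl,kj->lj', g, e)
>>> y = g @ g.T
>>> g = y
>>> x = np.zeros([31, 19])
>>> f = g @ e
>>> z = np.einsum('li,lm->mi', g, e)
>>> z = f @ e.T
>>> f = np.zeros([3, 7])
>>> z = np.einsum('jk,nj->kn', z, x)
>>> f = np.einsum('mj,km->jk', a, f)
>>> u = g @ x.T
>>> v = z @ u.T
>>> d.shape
(3, 31)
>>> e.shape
(19, 31)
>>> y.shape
(19, 19)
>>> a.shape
(7, 31)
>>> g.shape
(19, 19)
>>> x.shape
(31, 19)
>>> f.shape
(31, 3)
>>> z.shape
(19, 31)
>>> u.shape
(19, 31)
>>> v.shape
(19, 19)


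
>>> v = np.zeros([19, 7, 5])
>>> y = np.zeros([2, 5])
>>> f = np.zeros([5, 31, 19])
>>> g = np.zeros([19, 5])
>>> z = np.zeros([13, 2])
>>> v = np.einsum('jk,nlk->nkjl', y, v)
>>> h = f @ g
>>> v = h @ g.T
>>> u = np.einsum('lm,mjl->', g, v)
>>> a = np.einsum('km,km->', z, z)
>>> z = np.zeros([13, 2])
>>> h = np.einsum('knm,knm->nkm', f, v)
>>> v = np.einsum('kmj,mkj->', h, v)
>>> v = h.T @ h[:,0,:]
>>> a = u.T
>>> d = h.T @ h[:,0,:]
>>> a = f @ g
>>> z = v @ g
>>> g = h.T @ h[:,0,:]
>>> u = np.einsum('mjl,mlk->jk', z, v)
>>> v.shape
(19, 5, 19)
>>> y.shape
(2, 5)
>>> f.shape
(5, 31, 19)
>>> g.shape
(19, 5, 19)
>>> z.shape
(19, 5, 5)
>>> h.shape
(31, 5, 19)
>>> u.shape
(5, 19)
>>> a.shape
(5, 31, 5)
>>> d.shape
(19, 5, 19)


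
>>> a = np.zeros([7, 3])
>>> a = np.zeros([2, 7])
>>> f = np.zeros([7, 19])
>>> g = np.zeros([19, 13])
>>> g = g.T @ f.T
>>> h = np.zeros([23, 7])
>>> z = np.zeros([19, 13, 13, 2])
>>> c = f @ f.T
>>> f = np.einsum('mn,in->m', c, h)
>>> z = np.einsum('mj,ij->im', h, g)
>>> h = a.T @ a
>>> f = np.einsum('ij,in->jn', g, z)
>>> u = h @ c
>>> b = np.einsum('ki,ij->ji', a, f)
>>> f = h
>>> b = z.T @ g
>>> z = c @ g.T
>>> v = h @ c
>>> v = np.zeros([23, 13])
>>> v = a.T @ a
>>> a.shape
(2, 7)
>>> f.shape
(7, 7)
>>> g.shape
(13, 7)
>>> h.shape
(7, 7)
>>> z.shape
(7, 13)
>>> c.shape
(7, 7)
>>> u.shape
(7, 7)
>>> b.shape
(23, 7)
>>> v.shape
(7, 7)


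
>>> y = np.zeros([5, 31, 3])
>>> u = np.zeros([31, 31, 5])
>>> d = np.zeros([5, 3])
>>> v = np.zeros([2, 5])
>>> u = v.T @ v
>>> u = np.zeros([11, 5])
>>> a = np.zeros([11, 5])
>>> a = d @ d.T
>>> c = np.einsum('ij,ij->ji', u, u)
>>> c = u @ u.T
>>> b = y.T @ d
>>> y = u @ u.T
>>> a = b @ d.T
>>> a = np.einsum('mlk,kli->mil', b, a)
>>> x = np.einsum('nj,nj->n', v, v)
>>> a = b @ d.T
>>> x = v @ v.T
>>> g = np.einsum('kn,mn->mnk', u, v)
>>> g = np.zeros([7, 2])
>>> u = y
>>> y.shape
(11, 11)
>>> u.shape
(11, 11)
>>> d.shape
(5, 3)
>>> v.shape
(2, 5)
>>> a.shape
(3, 31, 5)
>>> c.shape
(11, 11)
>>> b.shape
(3, 31, 3)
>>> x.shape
(2, 2)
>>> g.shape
(7, 2)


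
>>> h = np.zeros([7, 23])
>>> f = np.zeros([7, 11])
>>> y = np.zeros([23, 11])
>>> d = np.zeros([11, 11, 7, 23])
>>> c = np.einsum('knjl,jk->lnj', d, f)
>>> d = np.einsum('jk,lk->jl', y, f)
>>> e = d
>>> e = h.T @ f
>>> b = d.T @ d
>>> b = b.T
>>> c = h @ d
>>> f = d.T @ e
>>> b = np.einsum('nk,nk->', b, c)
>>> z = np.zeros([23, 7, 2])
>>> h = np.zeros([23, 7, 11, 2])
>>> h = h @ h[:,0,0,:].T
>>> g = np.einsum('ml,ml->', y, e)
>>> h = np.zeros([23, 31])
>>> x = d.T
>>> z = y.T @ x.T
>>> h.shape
(23, 31)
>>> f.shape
(7, 11)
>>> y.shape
(23, 11)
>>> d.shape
(23, 7)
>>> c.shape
(7, 7)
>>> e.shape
(23, 11)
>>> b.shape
()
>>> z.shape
(11, 7)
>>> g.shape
()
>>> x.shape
(7, 23)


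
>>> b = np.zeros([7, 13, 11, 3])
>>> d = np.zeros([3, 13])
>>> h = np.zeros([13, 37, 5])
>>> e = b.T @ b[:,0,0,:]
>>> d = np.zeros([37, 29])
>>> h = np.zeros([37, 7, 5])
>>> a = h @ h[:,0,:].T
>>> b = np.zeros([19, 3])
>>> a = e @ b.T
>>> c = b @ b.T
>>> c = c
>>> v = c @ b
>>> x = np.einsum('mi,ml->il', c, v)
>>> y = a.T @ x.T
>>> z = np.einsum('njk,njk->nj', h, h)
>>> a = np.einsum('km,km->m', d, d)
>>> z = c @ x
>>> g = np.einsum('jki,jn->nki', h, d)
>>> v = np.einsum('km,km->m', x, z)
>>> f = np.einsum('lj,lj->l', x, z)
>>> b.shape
(19, 3)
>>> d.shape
(37, 29)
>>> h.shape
(37, 7, 5)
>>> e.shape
(3, 11, 13, 3)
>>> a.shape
(29,)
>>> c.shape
(19, 19)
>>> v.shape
(3,)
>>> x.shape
(19, 3)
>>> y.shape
(19, 13, 11, 19)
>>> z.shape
(19, 3)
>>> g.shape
(29, 7, 5)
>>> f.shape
(19,)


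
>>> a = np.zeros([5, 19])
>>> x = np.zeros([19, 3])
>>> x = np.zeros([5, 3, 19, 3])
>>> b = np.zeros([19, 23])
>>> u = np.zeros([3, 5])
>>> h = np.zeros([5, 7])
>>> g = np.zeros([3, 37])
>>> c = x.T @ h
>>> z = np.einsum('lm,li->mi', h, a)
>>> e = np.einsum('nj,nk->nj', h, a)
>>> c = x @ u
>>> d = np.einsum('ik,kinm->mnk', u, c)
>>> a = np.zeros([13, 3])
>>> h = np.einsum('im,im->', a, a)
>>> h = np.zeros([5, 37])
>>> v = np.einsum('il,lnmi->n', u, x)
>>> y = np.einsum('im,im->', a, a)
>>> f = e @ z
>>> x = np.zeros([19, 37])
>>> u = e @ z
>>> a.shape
(13, 3)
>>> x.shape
(19, 37)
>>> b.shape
(19, 23)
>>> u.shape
(5, 19)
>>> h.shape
(5, 37)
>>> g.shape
(3, 37)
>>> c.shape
(5, 3, 19, 5)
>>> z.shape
(7, 19)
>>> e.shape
(5, 7)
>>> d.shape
(5, 19, 5)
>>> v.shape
(3,)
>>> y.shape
()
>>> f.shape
(5, 19)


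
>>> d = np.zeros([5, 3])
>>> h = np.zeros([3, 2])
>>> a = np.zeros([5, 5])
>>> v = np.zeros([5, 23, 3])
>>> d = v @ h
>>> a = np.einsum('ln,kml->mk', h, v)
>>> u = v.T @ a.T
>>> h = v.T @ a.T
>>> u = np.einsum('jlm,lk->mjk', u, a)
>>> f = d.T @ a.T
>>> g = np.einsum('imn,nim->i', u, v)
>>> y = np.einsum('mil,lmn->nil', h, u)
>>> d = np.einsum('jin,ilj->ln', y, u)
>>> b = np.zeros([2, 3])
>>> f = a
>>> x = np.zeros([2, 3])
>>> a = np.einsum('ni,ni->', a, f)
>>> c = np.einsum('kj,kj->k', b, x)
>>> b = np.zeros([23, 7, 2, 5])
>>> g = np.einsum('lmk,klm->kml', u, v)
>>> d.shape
(3, 23)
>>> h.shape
(3, 23, 23)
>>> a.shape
()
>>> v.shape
(5, 23, 3)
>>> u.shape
(23, 3, 5)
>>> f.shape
(23, 5)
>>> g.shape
(5, 3, 23)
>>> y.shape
(5, 23, 23)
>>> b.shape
(23, 7, 2, 5)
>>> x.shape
(2, 3)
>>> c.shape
(2,)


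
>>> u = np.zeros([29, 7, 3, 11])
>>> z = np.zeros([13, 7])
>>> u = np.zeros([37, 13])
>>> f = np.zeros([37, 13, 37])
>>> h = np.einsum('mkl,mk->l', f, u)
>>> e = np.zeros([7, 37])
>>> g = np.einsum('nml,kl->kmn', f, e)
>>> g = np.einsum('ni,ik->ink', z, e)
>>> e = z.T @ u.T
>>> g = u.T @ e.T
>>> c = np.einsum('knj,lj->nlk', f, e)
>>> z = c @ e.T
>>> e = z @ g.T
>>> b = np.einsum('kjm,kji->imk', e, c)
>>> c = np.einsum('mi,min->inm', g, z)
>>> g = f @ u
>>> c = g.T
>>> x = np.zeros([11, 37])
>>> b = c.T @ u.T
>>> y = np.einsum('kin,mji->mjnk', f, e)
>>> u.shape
(37, 13)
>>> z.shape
(13, 7, 7)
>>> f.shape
(37, 13, 37)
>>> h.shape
(37,)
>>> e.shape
(13, 7, 13)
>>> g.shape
(37, 13, 13)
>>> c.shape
(13, 13, 37)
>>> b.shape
(37, 13, 37)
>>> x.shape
(11, 37)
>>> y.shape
(13, 7, 37, 37)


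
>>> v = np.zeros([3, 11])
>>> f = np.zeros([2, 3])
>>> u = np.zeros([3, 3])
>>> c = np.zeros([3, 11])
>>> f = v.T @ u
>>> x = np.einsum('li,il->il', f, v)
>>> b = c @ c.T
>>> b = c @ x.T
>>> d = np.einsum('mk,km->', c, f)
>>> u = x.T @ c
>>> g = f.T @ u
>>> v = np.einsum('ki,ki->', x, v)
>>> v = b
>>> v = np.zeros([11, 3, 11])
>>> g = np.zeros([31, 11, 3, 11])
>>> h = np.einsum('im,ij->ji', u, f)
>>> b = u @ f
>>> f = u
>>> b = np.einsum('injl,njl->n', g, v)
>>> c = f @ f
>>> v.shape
(11, 3, 11)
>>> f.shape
(11, 11)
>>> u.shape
(11, 11)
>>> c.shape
(11, 11)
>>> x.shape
(3, 11)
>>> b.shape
(11,)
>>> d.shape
()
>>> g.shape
(31, 11, 3, 11)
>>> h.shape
(3, 11)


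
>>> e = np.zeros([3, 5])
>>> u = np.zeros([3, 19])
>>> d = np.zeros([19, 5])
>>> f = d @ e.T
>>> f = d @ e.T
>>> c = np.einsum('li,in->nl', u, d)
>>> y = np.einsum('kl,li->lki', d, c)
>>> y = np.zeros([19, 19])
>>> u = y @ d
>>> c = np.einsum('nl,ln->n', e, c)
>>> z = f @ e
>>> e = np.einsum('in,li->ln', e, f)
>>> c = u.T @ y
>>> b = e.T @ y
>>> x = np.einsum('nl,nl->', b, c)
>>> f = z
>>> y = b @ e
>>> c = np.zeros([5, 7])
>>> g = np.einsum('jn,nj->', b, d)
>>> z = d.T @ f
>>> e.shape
(19, 5)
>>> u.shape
(19, 5)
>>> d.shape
(19, 5)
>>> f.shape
(19, 5)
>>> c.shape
(5, 7)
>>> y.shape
(5, 5)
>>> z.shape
(5, 5)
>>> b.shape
(5, 19)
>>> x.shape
()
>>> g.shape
()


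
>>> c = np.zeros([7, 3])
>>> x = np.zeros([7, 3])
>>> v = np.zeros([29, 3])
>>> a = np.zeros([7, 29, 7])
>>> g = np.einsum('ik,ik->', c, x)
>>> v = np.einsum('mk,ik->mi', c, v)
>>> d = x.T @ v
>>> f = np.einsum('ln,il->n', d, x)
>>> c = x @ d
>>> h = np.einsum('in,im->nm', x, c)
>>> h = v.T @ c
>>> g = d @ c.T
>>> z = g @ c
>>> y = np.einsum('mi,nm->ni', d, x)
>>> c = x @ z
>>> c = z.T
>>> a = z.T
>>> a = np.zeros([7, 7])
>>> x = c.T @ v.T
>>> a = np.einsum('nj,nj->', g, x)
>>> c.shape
(29, 3)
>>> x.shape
(3, 7)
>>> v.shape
(7, 29)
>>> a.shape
()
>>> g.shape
(3, 7)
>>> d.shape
(3, 29)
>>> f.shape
(29,)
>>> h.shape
(29, 29)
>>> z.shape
(3, 29)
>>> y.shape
(7, 29)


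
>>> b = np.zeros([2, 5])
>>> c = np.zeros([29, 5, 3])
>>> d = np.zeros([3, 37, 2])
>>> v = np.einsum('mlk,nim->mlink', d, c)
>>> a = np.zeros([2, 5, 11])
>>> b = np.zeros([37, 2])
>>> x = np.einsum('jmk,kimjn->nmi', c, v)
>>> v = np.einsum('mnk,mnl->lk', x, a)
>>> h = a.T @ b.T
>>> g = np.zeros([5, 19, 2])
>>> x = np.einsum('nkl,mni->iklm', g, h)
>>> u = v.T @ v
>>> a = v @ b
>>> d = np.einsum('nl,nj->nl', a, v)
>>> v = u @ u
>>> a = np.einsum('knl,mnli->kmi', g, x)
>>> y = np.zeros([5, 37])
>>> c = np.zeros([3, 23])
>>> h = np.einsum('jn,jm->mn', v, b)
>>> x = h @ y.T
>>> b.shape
(37, 2)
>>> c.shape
(3, 23)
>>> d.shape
(11, 2)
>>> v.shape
(37, 37)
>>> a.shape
(5, 37, 11)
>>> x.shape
(2, 5)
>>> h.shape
(2, 37)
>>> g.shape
(5, 19, 2)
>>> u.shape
(37, 37)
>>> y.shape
(5, 37)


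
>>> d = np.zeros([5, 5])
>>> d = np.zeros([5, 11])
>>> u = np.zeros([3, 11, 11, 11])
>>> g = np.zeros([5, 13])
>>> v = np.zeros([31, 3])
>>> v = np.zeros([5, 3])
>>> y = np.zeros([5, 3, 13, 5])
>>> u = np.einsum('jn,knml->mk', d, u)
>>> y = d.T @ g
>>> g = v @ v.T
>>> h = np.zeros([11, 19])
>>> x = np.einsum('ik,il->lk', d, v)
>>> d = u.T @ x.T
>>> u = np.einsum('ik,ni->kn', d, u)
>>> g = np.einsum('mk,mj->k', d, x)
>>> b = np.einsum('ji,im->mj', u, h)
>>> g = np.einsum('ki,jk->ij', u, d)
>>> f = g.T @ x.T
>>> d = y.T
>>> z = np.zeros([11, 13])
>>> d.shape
(13, 11)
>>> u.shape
(3, 11)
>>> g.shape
(11, 3)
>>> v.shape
(5, 3)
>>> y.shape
(11, 13)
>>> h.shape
(11, 19)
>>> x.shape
(3, 11)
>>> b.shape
(19, 3)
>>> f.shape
(3, 3)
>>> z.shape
(11, 13)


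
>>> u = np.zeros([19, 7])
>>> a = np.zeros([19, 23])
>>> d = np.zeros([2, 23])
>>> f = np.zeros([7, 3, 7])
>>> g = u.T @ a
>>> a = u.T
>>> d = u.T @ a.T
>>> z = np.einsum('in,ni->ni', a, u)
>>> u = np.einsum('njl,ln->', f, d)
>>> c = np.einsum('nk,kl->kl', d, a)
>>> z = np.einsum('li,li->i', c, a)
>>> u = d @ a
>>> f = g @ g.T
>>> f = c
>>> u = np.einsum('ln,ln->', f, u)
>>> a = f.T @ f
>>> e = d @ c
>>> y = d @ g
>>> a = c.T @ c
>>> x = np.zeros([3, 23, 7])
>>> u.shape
()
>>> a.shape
(19, 19)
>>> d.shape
(7, 7)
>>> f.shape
(7, 19)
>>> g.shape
(7, 23)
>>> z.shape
(19,)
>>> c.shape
(7, 19)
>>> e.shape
(7, 19)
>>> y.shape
(7, 23)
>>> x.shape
(3, 23, 7)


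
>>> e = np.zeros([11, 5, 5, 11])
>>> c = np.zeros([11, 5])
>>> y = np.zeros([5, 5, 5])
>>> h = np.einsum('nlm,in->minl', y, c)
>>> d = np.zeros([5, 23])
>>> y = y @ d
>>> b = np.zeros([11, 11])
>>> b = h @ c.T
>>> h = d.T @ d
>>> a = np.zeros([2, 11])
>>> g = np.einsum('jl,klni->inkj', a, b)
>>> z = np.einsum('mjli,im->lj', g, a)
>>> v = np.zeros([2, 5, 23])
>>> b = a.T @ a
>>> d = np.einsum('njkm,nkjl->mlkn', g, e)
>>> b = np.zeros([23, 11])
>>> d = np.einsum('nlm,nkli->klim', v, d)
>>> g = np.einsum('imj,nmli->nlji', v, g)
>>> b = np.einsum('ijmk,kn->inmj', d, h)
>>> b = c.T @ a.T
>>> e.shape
(11, 5, 5, 11)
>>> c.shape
(11, 5)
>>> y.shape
(5, 5, 23)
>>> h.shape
(23, 23)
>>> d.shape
(11, 5, 11, 23)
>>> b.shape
(5, 2)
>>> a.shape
(2, 11)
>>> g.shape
(11, 5, 23, 2)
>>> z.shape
(5, 5)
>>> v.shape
(2, 5, 23)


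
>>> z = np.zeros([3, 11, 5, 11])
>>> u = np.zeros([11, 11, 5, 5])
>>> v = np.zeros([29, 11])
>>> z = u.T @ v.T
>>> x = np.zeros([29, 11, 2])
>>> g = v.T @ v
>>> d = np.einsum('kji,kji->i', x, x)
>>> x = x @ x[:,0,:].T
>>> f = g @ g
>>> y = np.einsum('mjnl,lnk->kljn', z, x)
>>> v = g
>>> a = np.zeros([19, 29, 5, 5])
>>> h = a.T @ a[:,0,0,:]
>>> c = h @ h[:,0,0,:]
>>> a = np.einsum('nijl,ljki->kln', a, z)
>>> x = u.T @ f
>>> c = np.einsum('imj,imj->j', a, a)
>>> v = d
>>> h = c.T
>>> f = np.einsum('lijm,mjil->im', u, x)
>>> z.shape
(5, 5, 11, 29)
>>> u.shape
(11, 11, 5, 5)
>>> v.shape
(2,)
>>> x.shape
(5, 5, 11, 11)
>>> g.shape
(11, 11)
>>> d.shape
(2,)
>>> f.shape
(11, 5)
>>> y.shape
(29, 29, 5, 11)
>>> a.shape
(11, 5, 19)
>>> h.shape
(19,)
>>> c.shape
(19,)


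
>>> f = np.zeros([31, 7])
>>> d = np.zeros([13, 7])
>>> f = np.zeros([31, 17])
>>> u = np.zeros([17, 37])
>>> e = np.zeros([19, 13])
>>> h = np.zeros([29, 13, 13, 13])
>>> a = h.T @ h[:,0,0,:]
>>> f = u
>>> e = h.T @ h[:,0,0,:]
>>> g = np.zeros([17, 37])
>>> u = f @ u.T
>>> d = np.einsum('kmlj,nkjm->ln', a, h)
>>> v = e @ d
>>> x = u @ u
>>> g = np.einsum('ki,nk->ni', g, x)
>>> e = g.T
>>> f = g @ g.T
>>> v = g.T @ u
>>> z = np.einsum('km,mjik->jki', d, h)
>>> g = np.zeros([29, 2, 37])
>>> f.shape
(17, 17)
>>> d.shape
(13, 29)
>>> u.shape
(17, 17)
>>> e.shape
(37, 17)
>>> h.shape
(29, 13, 13, 13)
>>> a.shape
(13, 13, 13, 13)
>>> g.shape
(29, 2, 37)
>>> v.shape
(37, 17)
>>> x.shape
(17, 17)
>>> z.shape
(13, 13, 13)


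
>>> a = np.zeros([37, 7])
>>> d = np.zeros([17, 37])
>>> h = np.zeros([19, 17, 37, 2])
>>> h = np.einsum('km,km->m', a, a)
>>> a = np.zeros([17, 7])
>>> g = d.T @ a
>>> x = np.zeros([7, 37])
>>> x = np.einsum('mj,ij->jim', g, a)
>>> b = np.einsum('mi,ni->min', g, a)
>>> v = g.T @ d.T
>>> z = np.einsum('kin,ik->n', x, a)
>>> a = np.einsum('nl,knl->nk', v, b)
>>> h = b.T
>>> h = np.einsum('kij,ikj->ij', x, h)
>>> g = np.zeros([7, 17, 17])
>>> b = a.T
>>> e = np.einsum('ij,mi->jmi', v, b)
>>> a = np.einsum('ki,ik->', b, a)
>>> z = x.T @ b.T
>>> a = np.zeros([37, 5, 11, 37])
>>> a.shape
(37, 5, 11, 37)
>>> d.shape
(17, 37)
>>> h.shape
(17, 37)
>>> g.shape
(7, 17, 17)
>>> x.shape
(7, 17, 37)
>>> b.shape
(37, 7)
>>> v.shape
(7, 17)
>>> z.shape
(37, 17, 37)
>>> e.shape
(17, 37, 7)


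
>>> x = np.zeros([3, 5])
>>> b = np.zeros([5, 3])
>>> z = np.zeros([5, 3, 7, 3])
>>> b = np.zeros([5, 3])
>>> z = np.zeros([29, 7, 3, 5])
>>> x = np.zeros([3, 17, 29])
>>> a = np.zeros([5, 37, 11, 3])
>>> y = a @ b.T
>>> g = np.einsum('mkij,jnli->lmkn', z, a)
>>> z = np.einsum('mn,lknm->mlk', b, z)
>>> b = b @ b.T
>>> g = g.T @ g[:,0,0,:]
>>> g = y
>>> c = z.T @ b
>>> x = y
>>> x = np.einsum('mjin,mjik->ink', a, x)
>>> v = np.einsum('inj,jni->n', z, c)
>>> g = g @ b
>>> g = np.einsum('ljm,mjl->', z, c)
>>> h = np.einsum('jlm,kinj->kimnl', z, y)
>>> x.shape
(11, 3, 5)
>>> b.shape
(5, 5)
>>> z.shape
(5, 29, 7)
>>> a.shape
(5, 37, 11, 3)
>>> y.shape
(5, 37, 11, 5)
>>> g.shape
()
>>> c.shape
(7, 29, 5)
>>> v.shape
(29,)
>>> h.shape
(5, 37, 7, 11, 29)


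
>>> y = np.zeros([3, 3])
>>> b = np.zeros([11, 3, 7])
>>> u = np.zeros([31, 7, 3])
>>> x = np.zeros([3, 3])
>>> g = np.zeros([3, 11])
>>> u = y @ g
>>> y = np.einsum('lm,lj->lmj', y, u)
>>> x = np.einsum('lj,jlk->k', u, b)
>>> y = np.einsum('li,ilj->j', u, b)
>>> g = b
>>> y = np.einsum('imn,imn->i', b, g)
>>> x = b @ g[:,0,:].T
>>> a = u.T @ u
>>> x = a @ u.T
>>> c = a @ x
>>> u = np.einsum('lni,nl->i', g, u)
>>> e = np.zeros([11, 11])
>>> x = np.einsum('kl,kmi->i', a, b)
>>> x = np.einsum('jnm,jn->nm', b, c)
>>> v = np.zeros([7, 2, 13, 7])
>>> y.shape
(11,)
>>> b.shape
(11, 3, 7)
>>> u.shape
(7,)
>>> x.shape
(3, 7)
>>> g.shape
(11, 3, 7)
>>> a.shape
(11, 11)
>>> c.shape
(11, 3)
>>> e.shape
(11, 11)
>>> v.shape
(7, 2, 13, 7)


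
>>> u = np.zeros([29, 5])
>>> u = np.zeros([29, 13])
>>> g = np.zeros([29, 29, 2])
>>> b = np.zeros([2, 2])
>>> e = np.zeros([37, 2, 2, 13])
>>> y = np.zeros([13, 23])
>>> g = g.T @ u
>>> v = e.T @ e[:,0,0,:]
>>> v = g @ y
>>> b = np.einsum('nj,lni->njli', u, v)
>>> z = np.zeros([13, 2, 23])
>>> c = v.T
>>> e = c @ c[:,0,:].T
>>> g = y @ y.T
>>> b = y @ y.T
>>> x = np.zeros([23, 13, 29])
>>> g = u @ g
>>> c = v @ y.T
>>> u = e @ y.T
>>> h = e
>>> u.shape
(23, 29, 13)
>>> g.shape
(29, 13)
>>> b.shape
(13, 13)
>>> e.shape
(23, 29, 23)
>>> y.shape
(13, 23)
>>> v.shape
(2, 29, 23)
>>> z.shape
(13, 2, 23)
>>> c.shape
(2, 29, 13)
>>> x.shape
(23, 13, 29)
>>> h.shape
(23, 29, 23)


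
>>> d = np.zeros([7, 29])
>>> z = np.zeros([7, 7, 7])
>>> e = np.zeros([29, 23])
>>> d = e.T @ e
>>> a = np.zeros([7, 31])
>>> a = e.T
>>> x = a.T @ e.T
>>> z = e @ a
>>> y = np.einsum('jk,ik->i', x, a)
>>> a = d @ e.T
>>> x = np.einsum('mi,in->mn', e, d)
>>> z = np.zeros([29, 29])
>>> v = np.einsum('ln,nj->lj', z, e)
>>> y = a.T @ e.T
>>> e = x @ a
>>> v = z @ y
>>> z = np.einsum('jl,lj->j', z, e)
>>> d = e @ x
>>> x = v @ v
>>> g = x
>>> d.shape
(29, 23)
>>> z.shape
(29,)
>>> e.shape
(29, 29)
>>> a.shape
(23, 29)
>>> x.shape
(29, 29)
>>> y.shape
(29, 29)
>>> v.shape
(29, 29)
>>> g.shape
(29, 29)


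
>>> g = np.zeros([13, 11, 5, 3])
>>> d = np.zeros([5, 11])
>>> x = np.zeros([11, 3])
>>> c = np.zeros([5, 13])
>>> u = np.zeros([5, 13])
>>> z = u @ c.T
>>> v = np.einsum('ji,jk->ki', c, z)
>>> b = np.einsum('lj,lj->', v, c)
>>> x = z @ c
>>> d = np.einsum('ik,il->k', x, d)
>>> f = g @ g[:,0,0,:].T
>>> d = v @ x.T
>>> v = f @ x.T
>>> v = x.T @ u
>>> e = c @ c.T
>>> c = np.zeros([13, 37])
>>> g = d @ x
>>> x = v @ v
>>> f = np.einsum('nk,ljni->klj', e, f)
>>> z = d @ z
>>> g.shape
(5, 13)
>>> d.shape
(5, 5)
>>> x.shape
(13, 13)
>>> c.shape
(13, 37)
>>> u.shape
(5, 13)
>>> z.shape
(5, 5)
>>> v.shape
(13, 13)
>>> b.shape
()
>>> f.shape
(5, 13, 11)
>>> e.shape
(5, 5)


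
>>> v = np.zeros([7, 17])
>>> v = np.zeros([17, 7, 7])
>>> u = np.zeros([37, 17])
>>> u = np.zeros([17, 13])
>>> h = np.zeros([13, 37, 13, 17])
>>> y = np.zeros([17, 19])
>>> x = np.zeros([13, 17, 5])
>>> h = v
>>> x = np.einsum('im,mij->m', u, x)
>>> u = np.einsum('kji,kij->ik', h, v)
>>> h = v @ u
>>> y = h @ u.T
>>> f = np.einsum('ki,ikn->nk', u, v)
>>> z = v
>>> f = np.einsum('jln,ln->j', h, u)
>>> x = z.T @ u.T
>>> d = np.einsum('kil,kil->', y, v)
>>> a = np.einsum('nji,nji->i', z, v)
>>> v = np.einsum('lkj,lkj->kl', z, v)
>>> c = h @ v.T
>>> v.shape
(7, 17)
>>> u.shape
(7, 17)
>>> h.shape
(17, 7, 17)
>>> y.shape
(17, 7, 7)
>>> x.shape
(7, 7, 7)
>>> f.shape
(17,)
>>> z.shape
(17, 7, 7)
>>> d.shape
()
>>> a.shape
(7,)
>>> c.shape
(17, 7, 7)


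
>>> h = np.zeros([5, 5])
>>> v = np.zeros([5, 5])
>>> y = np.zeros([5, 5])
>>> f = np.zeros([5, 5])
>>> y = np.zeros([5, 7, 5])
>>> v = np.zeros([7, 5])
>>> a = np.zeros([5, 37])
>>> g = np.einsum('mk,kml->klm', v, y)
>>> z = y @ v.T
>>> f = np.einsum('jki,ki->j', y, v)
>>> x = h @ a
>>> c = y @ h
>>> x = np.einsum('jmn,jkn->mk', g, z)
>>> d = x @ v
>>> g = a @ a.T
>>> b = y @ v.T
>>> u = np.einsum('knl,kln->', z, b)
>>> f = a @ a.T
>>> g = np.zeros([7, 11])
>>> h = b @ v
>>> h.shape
(5, 7, 5)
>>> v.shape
(7, 5)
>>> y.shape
(5, 7, 5)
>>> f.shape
(5, 5)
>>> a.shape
(5, 37)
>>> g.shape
(7, 11)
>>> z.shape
(5, 7, 7)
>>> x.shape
(5, 7)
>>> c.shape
(5, 7, 5)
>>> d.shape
(5, 5)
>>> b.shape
(5, 7, 7)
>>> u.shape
()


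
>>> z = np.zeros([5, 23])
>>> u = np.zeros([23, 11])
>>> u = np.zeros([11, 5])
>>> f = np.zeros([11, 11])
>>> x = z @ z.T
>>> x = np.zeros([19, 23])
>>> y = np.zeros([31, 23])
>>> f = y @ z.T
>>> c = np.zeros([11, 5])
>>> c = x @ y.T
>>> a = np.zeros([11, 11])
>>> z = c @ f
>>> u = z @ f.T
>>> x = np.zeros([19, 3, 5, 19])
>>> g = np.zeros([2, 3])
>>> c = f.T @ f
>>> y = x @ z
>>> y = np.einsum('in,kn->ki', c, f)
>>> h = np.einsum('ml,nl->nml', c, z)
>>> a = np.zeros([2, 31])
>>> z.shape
(19, 5)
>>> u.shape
(19, 31)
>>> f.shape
(31, 5)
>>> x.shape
(19, 3, 5, 19)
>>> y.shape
(31, 5)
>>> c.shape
(5, 5)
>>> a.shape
(2, 31)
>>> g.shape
(2, 3)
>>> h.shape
(19, 5, 5)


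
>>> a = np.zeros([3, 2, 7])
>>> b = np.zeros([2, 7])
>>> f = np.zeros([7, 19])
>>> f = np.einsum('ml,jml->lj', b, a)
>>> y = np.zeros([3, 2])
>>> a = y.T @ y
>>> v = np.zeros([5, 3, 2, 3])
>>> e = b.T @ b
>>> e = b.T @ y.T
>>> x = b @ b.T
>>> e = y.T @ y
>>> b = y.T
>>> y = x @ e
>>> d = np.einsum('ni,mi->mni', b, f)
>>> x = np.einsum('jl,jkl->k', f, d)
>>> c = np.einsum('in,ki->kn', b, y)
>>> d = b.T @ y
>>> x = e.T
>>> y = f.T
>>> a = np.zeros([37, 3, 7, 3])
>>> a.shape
(37, 3, 7, 3)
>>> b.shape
(2, 3)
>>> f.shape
(7, 3)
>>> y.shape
(3, 7)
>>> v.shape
(5, 3, 2, 3)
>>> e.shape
(2, 2)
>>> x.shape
(2, 2)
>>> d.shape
(3, 2)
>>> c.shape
(2, 3)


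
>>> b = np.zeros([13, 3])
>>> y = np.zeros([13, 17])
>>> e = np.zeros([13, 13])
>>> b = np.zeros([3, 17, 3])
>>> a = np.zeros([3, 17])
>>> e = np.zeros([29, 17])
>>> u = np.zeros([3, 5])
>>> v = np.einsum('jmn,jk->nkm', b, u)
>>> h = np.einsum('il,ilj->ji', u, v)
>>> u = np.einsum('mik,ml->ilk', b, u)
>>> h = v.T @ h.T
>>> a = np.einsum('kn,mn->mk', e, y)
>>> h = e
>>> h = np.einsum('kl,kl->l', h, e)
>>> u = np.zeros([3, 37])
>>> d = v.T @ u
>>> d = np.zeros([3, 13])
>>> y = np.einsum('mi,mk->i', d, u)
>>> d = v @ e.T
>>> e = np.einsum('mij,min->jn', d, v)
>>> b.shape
(3, 17, 3)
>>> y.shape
(13,)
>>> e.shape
(29, 17)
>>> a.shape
(13, 29)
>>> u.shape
(3, 37)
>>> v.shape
(3, 5, 17)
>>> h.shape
(17,)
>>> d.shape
(3, 5, 29)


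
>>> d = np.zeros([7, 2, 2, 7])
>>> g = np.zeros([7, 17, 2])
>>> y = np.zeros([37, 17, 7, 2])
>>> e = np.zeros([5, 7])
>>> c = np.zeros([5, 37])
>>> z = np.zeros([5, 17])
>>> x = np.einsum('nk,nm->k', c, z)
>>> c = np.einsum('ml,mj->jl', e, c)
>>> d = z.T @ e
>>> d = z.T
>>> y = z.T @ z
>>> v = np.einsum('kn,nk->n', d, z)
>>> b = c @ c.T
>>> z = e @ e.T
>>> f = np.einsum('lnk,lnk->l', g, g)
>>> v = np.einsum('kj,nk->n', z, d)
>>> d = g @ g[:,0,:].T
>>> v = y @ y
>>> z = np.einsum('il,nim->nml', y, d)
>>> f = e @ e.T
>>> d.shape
(7, 17, 7)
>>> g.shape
(7, 17, 2)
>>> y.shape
(17, 17)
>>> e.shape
(5, 7)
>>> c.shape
(37, 7)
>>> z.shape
(7, 7, 17)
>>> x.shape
(37,)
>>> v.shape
(17, 17)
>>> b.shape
(37, 37)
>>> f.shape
(5, 5)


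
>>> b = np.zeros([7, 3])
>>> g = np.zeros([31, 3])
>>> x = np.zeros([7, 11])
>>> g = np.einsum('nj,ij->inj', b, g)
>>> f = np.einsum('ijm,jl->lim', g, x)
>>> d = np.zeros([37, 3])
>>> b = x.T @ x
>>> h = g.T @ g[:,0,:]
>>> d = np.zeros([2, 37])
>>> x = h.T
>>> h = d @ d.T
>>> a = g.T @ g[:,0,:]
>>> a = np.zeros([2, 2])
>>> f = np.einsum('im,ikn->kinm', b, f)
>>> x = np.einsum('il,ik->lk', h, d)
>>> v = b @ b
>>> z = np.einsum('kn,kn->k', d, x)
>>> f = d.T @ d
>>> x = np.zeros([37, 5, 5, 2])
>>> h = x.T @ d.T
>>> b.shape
(11, 11)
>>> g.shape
(31, 7, 3)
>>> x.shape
(37, 5, 5, 2)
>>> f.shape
(37, 37)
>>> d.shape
(2, 37)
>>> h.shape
(2, 5, 5, 2)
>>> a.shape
(2, 2)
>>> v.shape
(11, 11)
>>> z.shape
(2,)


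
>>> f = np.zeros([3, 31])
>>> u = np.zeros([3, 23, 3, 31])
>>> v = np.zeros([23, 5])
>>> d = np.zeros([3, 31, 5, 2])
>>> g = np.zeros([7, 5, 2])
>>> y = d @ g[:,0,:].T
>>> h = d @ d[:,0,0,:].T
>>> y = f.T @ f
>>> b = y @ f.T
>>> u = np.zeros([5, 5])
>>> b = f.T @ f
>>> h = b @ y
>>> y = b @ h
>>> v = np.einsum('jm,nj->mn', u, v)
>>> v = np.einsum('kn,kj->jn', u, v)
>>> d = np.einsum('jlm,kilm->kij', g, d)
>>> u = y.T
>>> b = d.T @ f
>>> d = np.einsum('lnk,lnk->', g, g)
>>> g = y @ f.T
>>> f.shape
(3, 31)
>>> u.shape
(31, 31)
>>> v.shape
(23, 5)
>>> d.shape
()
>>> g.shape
(31, 3)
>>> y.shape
(31, 31)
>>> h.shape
(31, 31)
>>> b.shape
(7, 31, 31)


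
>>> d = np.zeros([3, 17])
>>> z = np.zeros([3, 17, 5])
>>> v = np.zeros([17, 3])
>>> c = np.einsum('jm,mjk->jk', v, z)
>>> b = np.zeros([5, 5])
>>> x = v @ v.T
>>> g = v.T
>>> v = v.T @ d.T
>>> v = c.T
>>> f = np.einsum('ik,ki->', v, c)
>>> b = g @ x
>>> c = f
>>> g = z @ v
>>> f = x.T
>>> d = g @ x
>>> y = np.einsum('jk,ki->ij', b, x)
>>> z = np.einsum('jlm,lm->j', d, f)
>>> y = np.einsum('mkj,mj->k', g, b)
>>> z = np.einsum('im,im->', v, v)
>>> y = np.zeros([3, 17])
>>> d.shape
(3, 17, 17)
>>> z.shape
()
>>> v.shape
(5, 17)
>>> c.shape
()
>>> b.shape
(3, 17)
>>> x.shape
(17, 17)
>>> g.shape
(3, 17, 17)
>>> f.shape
(17, 17)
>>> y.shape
(3, 17)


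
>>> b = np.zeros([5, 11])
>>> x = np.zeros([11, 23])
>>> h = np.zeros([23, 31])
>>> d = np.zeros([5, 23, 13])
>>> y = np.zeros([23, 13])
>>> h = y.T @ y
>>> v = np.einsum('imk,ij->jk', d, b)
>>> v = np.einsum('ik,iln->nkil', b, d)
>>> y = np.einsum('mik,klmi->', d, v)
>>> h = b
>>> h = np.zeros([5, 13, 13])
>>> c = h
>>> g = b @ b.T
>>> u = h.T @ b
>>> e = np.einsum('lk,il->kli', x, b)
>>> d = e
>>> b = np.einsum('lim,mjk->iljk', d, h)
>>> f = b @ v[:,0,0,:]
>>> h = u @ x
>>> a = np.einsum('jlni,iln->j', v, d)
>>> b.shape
(11, 23, 13, 13)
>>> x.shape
(11, 23)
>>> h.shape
(13, 13, 23)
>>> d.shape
(23, 11, 5)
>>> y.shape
()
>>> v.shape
(13, 11, 5, 23)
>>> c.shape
(5, 13, 13)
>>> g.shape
(5, 5)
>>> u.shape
(13, 13, 11)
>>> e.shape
(23, 11, 5)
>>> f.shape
(11, 23, 13, 23)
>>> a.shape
(13,)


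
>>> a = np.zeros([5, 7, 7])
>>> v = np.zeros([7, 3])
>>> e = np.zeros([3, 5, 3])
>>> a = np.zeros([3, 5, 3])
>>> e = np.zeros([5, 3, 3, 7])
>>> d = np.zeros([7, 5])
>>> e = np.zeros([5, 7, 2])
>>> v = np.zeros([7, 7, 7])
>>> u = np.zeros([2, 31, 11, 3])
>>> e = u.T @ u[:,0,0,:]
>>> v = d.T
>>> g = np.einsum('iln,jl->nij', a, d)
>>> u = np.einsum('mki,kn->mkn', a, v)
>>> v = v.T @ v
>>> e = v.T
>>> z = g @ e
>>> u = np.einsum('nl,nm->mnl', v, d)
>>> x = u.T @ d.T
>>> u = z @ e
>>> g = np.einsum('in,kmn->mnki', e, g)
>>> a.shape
(3, 5, 3)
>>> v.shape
(7, 7)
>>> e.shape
(7, 7)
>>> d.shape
(7, 5)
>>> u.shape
(3, 3, 7)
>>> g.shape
(3, 7, 3, 7)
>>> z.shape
(3, 3, 7)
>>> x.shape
(7, 7, 7)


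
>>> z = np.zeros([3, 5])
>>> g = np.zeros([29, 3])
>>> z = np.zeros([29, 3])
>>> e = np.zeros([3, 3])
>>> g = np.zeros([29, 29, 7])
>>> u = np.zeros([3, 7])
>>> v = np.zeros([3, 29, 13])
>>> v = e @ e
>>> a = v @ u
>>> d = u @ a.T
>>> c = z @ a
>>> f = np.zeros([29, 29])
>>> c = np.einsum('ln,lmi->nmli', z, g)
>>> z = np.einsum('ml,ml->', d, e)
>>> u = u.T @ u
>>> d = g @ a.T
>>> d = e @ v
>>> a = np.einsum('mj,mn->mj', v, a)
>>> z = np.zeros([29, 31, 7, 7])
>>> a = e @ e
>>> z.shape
(29, 31, 7, 7)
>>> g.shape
(29, 29, 7)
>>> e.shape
(3, 3)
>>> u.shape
(7, 7)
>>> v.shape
(3, 3)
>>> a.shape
(3, 3)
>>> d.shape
(3, 3)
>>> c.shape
(3, 29, 29, 7)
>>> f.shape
(29, 29)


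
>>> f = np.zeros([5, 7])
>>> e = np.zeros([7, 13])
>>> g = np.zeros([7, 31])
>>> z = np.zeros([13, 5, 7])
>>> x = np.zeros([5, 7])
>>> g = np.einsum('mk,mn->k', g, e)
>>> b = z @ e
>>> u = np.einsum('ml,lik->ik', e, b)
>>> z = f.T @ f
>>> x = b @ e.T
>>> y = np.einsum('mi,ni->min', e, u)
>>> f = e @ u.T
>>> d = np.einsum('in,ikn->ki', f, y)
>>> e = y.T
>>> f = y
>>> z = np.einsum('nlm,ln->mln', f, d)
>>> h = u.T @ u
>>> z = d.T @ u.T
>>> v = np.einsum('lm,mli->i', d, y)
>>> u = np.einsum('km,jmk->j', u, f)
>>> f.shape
(7, 13, 5)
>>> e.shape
(5, 13, 7)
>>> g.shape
(31,)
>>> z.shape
(7, 5)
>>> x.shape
(13, 5, 7)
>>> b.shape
(13, 5, 13)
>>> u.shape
(7,)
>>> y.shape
(7, 13, 5)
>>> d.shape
(13, 7)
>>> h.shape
(13, 13)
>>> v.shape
(5,)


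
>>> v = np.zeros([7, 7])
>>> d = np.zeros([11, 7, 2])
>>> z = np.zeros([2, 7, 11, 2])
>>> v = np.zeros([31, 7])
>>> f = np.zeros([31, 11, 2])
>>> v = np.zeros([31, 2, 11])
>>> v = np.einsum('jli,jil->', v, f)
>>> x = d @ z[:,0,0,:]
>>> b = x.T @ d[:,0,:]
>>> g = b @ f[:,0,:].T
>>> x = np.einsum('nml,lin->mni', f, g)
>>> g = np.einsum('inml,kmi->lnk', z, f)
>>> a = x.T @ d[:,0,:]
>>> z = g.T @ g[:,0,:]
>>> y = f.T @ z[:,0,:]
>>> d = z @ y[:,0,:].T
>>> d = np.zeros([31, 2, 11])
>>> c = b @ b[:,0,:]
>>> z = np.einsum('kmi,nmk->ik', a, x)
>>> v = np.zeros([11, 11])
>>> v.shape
(11, 11)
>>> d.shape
(31, 2, 11)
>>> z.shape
(2, 7)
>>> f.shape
(31, 11, 2)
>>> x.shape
(11, 31, 7)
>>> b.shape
(2, 7, 2)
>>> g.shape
(2, 7, 31)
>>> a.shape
(7, 31, 2)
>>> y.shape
(2, 11, 31)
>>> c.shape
(2, 7, 2)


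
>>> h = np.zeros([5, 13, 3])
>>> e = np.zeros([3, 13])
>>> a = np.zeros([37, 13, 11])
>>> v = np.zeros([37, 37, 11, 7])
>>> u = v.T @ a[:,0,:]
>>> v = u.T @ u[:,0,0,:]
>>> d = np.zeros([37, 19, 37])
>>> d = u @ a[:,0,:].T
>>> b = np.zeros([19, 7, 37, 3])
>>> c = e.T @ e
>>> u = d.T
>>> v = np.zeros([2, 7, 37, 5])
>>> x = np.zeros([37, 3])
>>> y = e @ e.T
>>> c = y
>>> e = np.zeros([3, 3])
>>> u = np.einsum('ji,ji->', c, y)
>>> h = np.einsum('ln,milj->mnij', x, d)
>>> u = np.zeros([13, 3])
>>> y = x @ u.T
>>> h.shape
(7, 3, 11, 37)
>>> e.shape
(3, 3)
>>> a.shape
(37, 13, 11)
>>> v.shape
(2, 7, 37, 5)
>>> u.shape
(13, 3)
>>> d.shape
(7, 11, 37, 37)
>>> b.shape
(19, 7, 37, 3)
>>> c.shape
(3, 3)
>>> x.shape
(37, 3)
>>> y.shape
(37, 13)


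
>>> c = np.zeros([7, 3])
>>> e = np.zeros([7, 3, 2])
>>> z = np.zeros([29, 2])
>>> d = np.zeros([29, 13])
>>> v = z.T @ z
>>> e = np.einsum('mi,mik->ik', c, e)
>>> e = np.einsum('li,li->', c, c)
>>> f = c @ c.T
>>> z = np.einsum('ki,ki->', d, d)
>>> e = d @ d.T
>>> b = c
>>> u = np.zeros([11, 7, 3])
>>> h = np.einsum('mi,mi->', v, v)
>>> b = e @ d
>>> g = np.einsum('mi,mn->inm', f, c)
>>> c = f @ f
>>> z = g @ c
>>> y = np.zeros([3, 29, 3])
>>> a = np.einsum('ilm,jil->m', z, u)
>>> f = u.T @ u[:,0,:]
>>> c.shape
(7, 7)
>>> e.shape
(29, 29)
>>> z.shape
(7, 3, 7)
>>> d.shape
(29, 13)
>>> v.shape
(2, 2)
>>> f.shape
(3, 7, 3)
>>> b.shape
(29, 13)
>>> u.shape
(11, 7, 3)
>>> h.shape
()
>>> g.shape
(7, 3, 7)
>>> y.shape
(3, 29, 3)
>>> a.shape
(7,)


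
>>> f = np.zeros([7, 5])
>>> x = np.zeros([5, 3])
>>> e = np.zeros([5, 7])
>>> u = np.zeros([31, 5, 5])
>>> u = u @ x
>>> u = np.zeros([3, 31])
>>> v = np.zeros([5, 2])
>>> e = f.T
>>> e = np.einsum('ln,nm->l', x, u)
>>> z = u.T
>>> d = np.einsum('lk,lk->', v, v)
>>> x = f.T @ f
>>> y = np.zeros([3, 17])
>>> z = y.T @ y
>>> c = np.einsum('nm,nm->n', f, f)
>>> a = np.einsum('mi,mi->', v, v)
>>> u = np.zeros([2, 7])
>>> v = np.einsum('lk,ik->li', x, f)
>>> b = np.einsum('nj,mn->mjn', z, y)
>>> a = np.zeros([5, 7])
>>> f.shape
(7, 5)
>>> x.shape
(5, 5)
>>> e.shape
(5,)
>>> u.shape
(2, 7)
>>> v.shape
(5, 7)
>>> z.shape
(17, 17)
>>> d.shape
()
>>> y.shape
(3, 17)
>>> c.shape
(7,)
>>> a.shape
(5, 7)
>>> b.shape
(3, 17, 17)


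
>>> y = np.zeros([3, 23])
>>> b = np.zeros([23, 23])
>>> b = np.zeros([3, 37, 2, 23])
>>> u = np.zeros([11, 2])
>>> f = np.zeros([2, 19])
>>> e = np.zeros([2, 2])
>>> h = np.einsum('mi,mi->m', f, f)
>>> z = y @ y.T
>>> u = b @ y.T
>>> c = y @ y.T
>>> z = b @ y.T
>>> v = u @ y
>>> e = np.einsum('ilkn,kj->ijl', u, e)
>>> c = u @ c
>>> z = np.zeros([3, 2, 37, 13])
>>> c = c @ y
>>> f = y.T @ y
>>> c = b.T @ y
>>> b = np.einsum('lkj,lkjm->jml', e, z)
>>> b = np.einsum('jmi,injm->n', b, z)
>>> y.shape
(3, 23)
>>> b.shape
(2,)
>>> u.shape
(3, 37, 2, 3)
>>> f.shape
(23, 23)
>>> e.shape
(3, 2, 37)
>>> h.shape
(2,)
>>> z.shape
(3, 2, 37, 13)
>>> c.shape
(23, 2, 37, 23)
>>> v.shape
(3, 37, 2, 23)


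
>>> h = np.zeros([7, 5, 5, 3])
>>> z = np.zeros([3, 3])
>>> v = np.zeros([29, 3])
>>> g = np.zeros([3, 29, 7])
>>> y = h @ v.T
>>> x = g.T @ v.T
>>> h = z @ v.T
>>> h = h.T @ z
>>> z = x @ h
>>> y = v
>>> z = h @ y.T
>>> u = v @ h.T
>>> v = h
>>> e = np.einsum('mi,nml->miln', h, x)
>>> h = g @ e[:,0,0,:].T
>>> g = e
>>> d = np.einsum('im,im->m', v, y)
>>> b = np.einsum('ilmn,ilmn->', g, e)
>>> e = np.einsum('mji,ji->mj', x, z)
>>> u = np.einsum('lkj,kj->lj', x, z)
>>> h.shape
(3, 29, 29)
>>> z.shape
(29, 29)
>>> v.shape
(29, 3)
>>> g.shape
(29, 3, 29, 7)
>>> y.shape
(29, 3)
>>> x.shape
(7, 29, 29)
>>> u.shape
(7, 29)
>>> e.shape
(7, 29)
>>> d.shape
(3,)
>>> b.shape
()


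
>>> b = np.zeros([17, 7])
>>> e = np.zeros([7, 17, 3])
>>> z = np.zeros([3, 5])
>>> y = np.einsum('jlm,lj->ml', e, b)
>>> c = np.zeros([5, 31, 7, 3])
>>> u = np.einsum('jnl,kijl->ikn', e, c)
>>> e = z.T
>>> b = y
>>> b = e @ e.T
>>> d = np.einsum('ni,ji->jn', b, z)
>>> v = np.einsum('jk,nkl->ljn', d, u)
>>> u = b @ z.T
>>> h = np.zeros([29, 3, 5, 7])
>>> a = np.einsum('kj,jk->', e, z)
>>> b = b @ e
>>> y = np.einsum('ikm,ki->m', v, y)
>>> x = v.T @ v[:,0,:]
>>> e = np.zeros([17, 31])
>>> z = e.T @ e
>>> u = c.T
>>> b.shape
(5, 3)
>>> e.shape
(17, 31)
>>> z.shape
(31, 31)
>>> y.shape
(31,)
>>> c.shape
(5, 31, 7, 3)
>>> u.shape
(3, 7, 31, 5)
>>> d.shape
(3, 5)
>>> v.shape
(17, 3, 31)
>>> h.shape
(29, 3, 5, 7)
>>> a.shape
()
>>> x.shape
(31, 3, 31)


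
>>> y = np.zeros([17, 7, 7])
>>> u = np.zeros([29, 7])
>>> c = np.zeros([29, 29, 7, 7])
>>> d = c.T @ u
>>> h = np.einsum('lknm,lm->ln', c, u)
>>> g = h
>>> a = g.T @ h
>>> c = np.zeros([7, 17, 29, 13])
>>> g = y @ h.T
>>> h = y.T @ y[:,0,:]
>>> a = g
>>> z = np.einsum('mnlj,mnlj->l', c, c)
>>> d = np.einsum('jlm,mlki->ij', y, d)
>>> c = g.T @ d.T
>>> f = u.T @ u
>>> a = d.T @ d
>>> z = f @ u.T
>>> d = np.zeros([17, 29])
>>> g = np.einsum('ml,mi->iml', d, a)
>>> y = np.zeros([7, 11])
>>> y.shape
(7, 11)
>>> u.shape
(29, 7)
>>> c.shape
(29, 7, 7)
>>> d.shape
(17, 29)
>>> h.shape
(7, 7, 7)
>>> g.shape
(17, 17, 29)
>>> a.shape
(17, 17)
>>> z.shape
(7, 29)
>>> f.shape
(7, 7)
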